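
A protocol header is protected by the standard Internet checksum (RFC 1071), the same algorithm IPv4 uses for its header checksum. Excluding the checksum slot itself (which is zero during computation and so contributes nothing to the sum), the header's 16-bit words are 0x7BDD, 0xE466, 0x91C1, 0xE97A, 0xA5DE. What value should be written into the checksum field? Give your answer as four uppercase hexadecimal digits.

7EA0

One's-complement addition (fold any carry out of bit 15 back into bit 0):
  0x7BDD + 0xE466 = 0x16043 → wrap carry → 0x6044
  0x6044 + 0x91C1 = 0x0F205
  0xF205 + 0xE97A = 0x1DB7F → wrap carry → 0xDB80
  0xDB80 + 0xA5DE = 0x1815E → wrap carry → 0x815F
One's-complement sum = 0x815F.
Checksum = ~0x815F & 0xFFFF = 0x7EA0.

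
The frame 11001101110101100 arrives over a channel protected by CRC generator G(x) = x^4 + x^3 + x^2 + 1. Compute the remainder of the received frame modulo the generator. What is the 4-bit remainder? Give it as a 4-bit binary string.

0000

Modulo-2 division of 11001101110101100 by 11101:
  pos 0: 11001 XOR 11101 = 00100
  pos 2: 10010 XOR 11101 = 01111
  pos 3: 11111 XOR 11101 = 00010
  pos 6: 10110 XOR 11101 = 01011
  pos 7: 10111 XOR 11101 = 01010
  pos 8: 10100 XOR 11101 = 01001
  pos 9: 10011 XOR 11101 = 01110
  pos 10: 11101 XOR 11101 = 00000
Remainder = 0000 (zero — the frame passes the CRC check).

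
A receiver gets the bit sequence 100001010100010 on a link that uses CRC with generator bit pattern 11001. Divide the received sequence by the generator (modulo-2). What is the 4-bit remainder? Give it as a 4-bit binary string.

0111

Modulo-2 division of 100001010100010 by 11001:
  pos 0: 10000 XOR 11001 = 01001
  pos 1: 10011 XOR 11001 = 01010
  pos 2: 10100 XOR 11001 = 01101
  pos 3: 11011 XOR 11001 = 00010
  pos 6: 10010 XOR 11001 = 01011
  pos 7: 10110 XOR 11001 = 01111
  pos 8: 11110 XOR 11001 = 00111
  pos 10: 11110 XOR 11001 = 00111
Remainder = 0111 (nonzero — an error is detected).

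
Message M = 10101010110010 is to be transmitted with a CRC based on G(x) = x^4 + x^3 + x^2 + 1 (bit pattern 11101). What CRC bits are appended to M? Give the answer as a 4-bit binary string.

1000

Append 4 zeros: 101010101100100000. Divide by 11101 (XOR where the leading bit is 1):
  pos 0: 10101 XOR 11101 = 01000
  pos 1: 10000 XOR 11101 = 01101
  pos 2: 11011 XOR 11101 = 00110
  pos 4: 11001 XOR 11101 = 00100
  pos 6: 10010 XOR 11101 = 01111
  pos 7: 11110 XOR 11101 = 00011
  pos 10: 11100 XOR 11101 = 00001
Remainder (last 4 bits) = 1000. This is the CRC / FCS.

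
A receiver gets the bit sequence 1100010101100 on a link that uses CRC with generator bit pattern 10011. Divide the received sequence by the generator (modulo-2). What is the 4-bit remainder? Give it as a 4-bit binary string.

0000

Modulo-2 division of 1100010101100 by 10011:
  pos 0: 11000 XOR 10011 = 01011
  pos 1: 10111 XOR 10011 = 00100
  pos 3: 10001 XOR 10011 = 00010
  pos 6: 10011 XOR 10011 = 00000
Remainder = 0000 (zero — the frame passes the CRC check).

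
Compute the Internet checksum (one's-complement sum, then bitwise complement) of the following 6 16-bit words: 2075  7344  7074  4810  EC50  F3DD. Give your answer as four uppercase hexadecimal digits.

D392

One's-complement addition (fold any carry out of bit 15 back into bit 0):
  0x2075 + 0x7344 = 0x093B9
  0x93B9 + 0x7074 = 0x1042D → wrap carry → 0x042E
  0x042E + 0x4810 = 0x04C3E
  0x4C3E + 0xEC50 = 0x1388E → wrap carry → 0x388F
  0x388F + 0xF3DD = 0x12C6C → wrap carry → 0x2C6D
One's-complement sum = 0x2C6D.
Checksum = ~0x2C6D & 0xFFFF = 0xD392.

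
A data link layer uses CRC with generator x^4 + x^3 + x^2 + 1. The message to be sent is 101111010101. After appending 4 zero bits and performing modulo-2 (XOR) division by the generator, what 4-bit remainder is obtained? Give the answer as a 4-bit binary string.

1111

Append 4 zeros: 1011110101010000. Divide by 11101 (XOR where the leading bit is 1):
  pos 0: 10111 XOR 11101 = 01010
  pos 1: 10101 XOR 11101 = 01000
  pos 2: 10000 XOR 11101 = 01101
  pos 3: 11011 XOR 11101 = 00110
  pos 5: 11001 XOR 11101 = 00100
  pos 7: 10001 XOR 11101 = 01100
  pos 8: 11000 XOR 11101 = 00101
  pos 10: 10100 XOR 11101 = 01001
  pos 11: 10010 XOR 11101 = 01111
Remainder (last 4 bits) = 1111. This is the CRC / FCS.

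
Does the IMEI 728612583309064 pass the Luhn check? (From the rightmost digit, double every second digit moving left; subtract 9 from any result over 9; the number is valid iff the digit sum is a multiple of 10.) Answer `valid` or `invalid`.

From the right, keep odd positions and double even positions (subtract 9 from any doubled value over 9):
  doubled (positions 2,4,...): 3 9 6 7 4 3 4 → sum 36
  kept (positions 1,3,...): 4 0 0 3 5 1 8 7 → sum 28
Total = 64.
64 mod 10 = 4, so the number is invalid.

invalid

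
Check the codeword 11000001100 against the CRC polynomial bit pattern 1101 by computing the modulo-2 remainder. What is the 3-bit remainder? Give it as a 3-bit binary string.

Modulo-2 division of 11000001100 by 1101:
  pos 0: 1100 XOR 1101 = 0001
  pos 3: 1000 XOR 1101 = 0101
  pos 4: 1011 XOR 1101 = 0110
  pos 5: 1101 XOR 1101 = 0000
Remainder = 000 (zero — the frame passes the CRC check).

000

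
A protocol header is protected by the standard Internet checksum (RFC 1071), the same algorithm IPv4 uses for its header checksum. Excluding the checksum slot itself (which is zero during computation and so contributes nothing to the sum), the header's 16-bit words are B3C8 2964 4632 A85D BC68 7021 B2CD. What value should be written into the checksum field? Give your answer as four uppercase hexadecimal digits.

One's-complement addition (fold any carry out of bit 15 back into bit 0):
  0xB3C8 + 0x2964 = 0x0DD2C
  0xDD2C + 0x4632 = 0x1235E → wrap carry → 0x235F
  0x235F + 0xA85D = 0x0CBBC
  0xCBBC + 0xBC68 = 0x18824 → wrap carry → 0x8825
  0x8825 + 0x7021 = 0x0F846
  0xF846 + 0xB2CD = 0x1AB13 → wrap carry → 0xAB14
One's-complement sum = 0xAB14.
Checksum = ~0xAB14 & 0xFFFF = 0x54EB.

54EB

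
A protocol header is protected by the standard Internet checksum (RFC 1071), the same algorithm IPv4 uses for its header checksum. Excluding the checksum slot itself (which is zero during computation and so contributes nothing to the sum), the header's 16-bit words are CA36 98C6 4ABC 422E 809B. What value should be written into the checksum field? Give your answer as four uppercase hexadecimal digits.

8F7C

One's-complement addition (fold any carry out of bit 15 back into bit 0):
  0xCA36 + 0x98C6 = 0x162FC → wrap carry → 0x62FD
  0x62FD + 0x4ABC = 0x0ADB9
  0xADB9 + 0x422E = 0x0EFE7
  0xEFE7 + 0x809B = 0x17082 → wrap carry → 0x7083
One's-complement sum = 0x7083.
Checksum = ~0x7083 & 0xFFFF = 0x8F7C.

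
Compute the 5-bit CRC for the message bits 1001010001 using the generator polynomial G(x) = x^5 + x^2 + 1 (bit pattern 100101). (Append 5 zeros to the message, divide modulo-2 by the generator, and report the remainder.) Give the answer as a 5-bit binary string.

00101

Append 5 zeros: 100101000100000. Divide by 100101 (XOR where the leading bit is 1):
  pos 0: 100101 XOR 100101 = 000000
  pos 9: 100000 XOR 100101 = 000101
Remainder (last 5 bits) = 00101. This is the CRC / FCS.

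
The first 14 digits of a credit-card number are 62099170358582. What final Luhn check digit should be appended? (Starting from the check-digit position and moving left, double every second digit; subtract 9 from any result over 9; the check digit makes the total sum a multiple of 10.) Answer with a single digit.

Partial digits right→left: 2 8 5 8 5 3 0 7 1 9 9 0 2 6
Double every second digit counting from the check-digit position (so the 1st, 3rd, 5th, ... of the partial from the right).
  doubled (with −9 where >9): 4 1 1 0 2 9 4 → sum 21
  kept as-is: 8 8 3 7 9 0 6 → sum 41
Total = 21 + 41 = 62.
Check digit = (10 − (62 mod 10)) mod 10 = 8.

8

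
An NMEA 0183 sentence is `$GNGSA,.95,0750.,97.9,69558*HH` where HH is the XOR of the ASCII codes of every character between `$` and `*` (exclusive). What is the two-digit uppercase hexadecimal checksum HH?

XOR the ASCII codes of the payload characters:
  'G' = 0x47 → acc = 0x47
  'N' = 0x4E → acc = 0x09
  'G' = 0x47 → acc = 0x4E
  'S' = 0x53 → acc = 0x1D
  'A' = 0x41 → acc = 0x5C
  ',' = 0x2C → acc = 0x70
  '.' = 0x2E → acc = 0x5E
  '9' = 0x39 → acc = 0x67
  '5' = 0x35 → acc = 0x52
  ',' = 0x2C → acc = 0x7E
  '0' = 0x30 → acc = 0x4E
  '7' = 0x37 → acc = 0x79
  '5' = 0x35 → acc = 0x4C
  '0' = 0x30 → acc = 0x7C
  '.' = 0x2E → acc = 0x52
  ',' = 0x2C → acc = 0x7E
  '9' = 0x39 → acc = 0x47
  '7' = 0x37 → acc = 0x70
  '.' = 0x2E → acc = 0x5E
  '9' = 0x39 → acc = 0x67
  ',' = 0x2C → acc = 0x4B
  '6' = 0x36 → acc = 0x7D
  '9' = 0x39 → acc = 0x44
  '5' = 0x35 → acc = 0x71
  '5' = 0x35 → acc = 0x44
  '8' = 0x38 → acc = 0x7C
Checksum = 0x7C.

7C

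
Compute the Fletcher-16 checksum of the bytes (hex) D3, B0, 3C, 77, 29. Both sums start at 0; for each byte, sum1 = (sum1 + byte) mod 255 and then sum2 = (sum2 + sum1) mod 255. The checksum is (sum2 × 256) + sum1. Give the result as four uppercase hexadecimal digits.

B261

Running sums (mod 255):
  after byte 0 (D3): sum1=211, sum2=211
  after byte 1 (B0): sum1=132, sum2=88
  after byte 2 (3C): sum1=192, sum2=25
  after byte 3 (77): sum1=56, sum2=81
  after byte 4 (29): sum1=97, sum2=178
Checksum = sum2·256 + sum1 = 178·256 + 97 = 45665 = 0xB261.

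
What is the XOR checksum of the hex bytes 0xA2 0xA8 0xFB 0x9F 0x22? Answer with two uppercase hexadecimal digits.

4C

XOR the bytes together:
  start with 0xA2
  0xA2 ⊕ 0xA8 = 0x0A
  0x0A ⊕ 0xFB = 0xF1
  0xF1 ⊕ 0x9F = 0x6E
  0x6E ⊕ 0x22 = 0x4C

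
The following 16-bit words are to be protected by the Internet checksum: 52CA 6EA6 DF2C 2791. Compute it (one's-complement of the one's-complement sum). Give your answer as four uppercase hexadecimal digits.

37D1

One's-complement addition (fold any carry out of bit 15 back into bit 0):
  0x52CA + 0x6EA6 = 0x0C170
  0xC170 + 0xDF2C = 0x1A09C → wrap carry → 0xA09D
  0xA09D + 0x2791 = 0x0C82E
One's-complement sum = 0xC82E.
Checksum = ~0xC82E & 0xFFFF = 0x37D1.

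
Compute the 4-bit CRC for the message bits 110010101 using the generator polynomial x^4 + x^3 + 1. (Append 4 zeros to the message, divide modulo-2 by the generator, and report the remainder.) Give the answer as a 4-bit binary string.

Append 4 zeros: 1100101010000. Divide by 11001 (XOR where the leading bit is 1):
  pos 0: 11001 XOR 11001 = 00000
  pos 6: 10100 XOR 11001 = 01101
  pos 7: 11010 XOR 11001 = 00011
Remainder (last 4 bits) = 0110. This is the CRC / FCS.

0110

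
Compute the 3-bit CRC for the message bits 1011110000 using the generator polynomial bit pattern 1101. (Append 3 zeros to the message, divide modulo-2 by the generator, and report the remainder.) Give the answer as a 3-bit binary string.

001

Append 3 zeros: 1011110000000. Divide by 1101 (XOR where the leading bit is 1):
  pos 0: 1011 XOR 1101 = 0110
  pos 1: 1101 XOR 1101 = 0000
  pos 5: 1000 XOR 1101 = 0101
  pos 6: 1010 XOR 1101 = 0111
  pos 7: 1110 XOR 1101 = 0011
  pos 9: 1100 XOR 1101 = 0001
Remainder (last 3 bits) = 001. This is the CRC / FCS.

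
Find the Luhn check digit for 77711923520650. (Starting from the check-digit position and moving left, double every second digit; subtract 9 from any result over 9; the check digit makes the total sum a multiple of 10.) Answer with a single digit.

Partial digits right→left: 0 5 6 0 2 5 3 2 9 1 1 7 7 7
Double every second digit counting from the check-digit position (so the 1st, 3rd, 5th, ... of the partial from the right).
  doubled (with −9 where >9): 0 3 4 6 9 2 5 → sum 29
  kept as-is: 5 0 5 2 1 7 7 → sum 27
Total = 29 + 27 = 56.
Check digit = (10 − (56 mod 10)) mod 10 = 4.

4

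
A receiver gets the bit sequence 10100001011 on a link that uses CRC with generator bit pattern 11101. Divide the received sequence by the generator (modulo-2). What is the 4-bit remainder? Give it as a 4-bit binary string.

0001

Modulo-2 division of 10100001011 by 11101:
  pos 0: 10100 XOR 11101 = 01001
  pos 1: 10010 XOR 11101 = 01111
  pos 2: 11110 XOR 11101 = 00011
  pos 5: 11101 XOR 11101 = 00000
Remainder = 0001 (nonzero — an error is detected).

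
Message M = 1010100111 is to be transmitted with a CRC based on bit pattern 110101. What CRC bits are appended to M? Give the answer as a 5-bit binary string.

00000

Append 5 zeros: 101010011100000. Divide by 110101 (XOR where the leading bit is 1):
  pos 0: 101010 XOR 110101 = 011111
  pos 1: 111110 XOR 110101 = 001011
  pos 3: 101111 XOR 110101 = 011010
  pos 4: 110101 XOR 110101 = 000000
Remainder (last 5 bits) = 00000. This is the CRC / FCS.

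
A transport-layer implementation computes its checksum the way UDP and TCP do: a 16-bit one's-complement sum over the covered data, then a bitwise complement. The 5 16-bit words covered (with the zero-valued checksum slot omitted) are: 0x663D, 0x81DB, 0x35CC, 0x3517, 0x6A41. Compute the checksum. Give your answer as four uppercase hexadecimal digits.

42C2

One's-complement addition (fold any carry out of bit 15 back into bit 0):
  0x663D + 0x81DB = 0x0E818
  0xE818 + 0x35CC = 0x11DE4 → wrap carry → 0x1DE5
  0x1DE5 + 0x3517 = 0x052FC
  0x52FC + 0x6A41 = 0x0BD3D
One's-complement sum = 0xBD3D.
Checksum = ~0xBD3D & 0xFFFF = 0x42C2.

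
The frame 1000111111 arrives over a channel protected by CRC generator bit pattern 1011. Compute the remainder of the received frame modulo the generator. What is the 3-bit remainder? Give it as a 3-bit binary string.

Modulo-2 division of 1000111111 by 1011:
  pos 0: 1000 XOR 1011 = 0011
  pos 2: 1111 XOR 1011 = 0100
  pos 3: 1001 XOR 1011 = 0010
  pos 5: 1011 XOR 1011 = 0000
Remainder = 001 (nonzero — an error is detected).

001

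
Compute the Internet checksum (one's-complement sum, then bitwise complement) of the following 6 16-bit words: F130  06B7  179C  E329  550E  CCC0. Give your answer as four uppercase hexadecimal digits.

EB82

One's-complement addition (fold any carry out of bit 15 back into bit 0):
  0xF130 + 0x06B7 = 0x0F7E7
  0xF7E7 + 0x179C = 0x10F83 → wrap carry → 0x0F84
  0x0F84 + 0xE329 = 0x0F2AD
  0xF2AD + 0x550E = 0x147BB → wrap carry → 0x47BC
  0x47BC + 0xCCC0 = 0x1147C → wrap carry → 0x147D
One's-complement sum = 0x147D.
Checksum = ~0x147D & 0xFFFF = 0xEB82.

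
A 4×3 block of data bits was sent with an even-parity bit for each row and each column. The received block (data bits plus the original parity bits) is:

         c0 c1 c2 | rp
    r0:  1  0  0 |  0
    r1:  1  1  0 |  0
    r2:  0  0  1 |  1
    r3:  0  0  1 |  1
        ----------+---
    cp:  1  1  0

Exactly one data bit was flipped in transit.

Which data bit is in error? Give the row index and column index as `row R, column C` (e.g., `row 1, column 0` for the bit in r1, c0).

Recompute each row's even parity and compare to rp:
  r0: data parity 1, sent rp 0 → mismatch
  r1: data parity 0, sent rp 0 → ok
  r2: data parity 1, sent rp 1 → ok
  r3: data parity 1, sent rp 1 → ok
Recompute each column's even parity and compare to cp:
  c0: data parity 0, sent cp 1 → mismatch
  c1: data parity 1, sent cp 1 → ok
  c2: data parity 0, sent cp 0 → ok
Exactly one row (r0) and one column (c0) fail → the flipped bit is at their intersection.

row 0, column 0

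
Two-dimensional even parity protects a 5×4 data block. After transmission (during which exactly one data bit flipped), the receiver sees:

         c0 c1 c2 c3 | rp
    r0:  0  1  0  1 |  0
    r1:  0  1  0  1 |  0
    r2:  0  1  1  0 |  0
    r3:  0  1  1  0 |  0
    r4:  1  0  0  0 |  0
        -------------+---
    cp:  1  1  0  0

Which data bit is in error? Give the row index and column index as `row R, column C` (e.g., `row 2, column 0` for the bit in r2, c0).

Recompute each row's even parity and compare to rp:
  r0: data parity 0, sent rp 0 → ok
  r1: data parity 0, sent rp 0 → ok
  r2: data parity 0, sent rp 0 → ok
  r3: data parity 0, sent rp 0 → ok
  r4: data parity 1, sent rp 0 → mismatch
Recompute each column's even parity and compare to cp:
  c0: data parity 1, sent cp 1 → ok
  c1: data parity 0, sent cp 1 → mismatch
  c2: data parity 0, sent cp 0 → ok
  c3: data parity 0, sent cp 0 → ok
Exactly one row (r4) and one column (c1) fail → the flipped bit is at their intersection.

row 4, column 1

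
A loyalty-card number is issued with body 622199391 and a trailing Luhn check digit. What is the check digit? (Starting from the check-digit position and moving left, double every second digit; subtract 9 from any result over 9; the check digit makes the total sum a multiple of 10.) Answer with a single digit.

5

Partial digits right→left: 1 9 3 9 9 1 2 2 6
Double every second digit counting from the check-digit position (so the 1st, 3rd, 5th, ... of the partial from the right).
  doubled (with −9 where >9): 2 6 9 4 3 → sum 24
  kept as-is: 9 9 1 2 → sum 21
Total = 24 + 21 = 45.
Check digit = (10 − (45 mod 10)) mod 10 = 5.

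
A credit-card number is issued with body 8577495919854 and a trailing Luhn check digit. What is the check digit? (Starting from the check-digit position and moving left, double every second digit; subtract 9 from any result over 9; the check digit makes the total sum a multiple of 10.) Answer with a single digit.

8

Partial digits right→left: 4 5 8 9 1 9 5 9 4 7 7 5 8
Double every second digit counting from the check-digit position (so the 1st, 3rd, 5th, ... of the partial from the right).
  doubled (with −9 where >9): 8 7 2 1 8 5 7 → sum 38
  kept as-is: 5 9 9 9 7 5 → sum 44
Total = 38 + 44 = 82.
Check digit = (10 − (82 mod 10)) mod 10 = 8.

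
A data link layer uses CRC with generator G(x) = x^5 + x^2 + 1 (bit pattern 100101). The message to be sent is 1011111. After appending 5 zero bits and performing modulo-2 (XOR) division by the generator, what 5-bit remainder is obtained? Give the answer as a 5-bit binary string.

01011

Append 5 zeros: 101111100000. Divide by 100101 (XOR where the leading bit is 1):
  pos 0: 101111 XOR 100101 = 001010
  pos 2: 101010 XOR 100101 = 001111
  pos 4: 111100 XOR 100101 = 011001
  pos 5: 110010 XOR 100101 = 010111
  pos 6: 101110 XOR 100101 = 001011
Remainder (last 5 bits) = 01011. This is the CRC / FCS.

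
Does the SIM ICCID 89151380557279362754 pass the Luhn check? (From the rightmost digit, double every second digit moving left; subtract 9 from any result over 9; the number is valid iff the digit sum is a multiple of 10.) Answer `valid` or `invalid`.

From the right, keep odd positions and double even positions (subtract 9 from any doubled value over 9):
  doubled (positions 2,4,...): 1 4 6 5 5 1 7 2 2 7 → sum 40
  kept (positions 1,3,...): 4 7 6 9 2 5 0 3 5 9 → sum 50
Total = 90.
90 mod 10 = 0, so the number is valid.

valid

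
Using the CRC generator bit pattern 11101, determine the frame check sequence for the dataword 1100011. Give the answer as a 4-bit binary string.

0110

Append 4 zeros: 11000110000. Divide by 11101 (XOR where the leading bit is 1):
  pos 0: 11000 XOR 11101 = 00101
  pos 2: 10111 XOR 11101 = 01010
  pos 3: 10100 XOR 11101 = 01001
  pos 4: 10010 XOR 11101 = 01111
  pos 5: 11110 XOR 11101 = 00011
Remainder (last 4 bits) = 0110. This is the CRC / FCS.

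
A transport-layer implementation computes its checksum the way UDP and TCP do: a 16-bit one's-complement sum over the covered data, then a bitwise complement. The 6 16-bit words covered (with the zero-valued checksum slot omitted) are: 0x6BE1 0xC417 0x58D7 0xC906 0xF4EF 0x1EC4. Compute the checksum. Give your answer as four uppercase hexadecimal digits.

9A74

One's-complement addition (fold any carry out of bit 15 back into bit 0):
  0x6BE1 + 0xC417 = 0x12FF8 → wrap carry → 0x2FF9
  0x2FF9 + 0x58D7 = 0x088D0
  0x88D0 + 0xC906 = 0x151D6 → wrap carry → 0x51D7
  0x51D7 + 0xF4EF = 0x146C6 → wrap carry → 0x46C7
  0x46C7 + 0x1EC4 = 0x0658B
One's-complement sum = 0x658B.
Checksum = ~0x658B & 0xFFFF = 0x9A74.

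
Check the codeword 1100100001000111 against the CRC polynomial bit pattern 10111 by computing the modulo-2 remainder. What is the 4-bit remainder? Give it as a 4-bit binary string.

1000

Modulo-2 division of 1100100001000111 by 10111:
  pos 0: 11001 XOR 10111 = 01110
  pos 1: 11100 XOR 10111 = 01011
  pos 2: 10110 XOR 10111 = 00001
  pos 6: 10010 XOR 10111 = 00101
  pos 8: 10100 XOR 10111 = 00011
  pos 11: 11111 XOR 10111 = 01000
Remainder = 1000 (nonzero — an error is detected).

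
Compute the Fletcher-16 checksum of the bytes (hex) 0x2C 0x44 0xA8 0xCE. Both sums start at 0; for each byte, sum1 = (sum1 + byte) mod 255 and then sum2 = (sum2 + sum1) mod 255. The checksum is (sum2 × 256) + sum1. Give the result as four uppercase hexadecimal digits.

Running sums (mod 255):
  after byte 0 (0x2C): sum1=44, sum2=44
  after byte 1 (0x44): sum1=112, sum2=156
  after byte 2 (0xA8): sum1=25, sum2=181
  after byte 3 (0xCE): sum1=231, sum2=157
Checksum = sum2·256 + sum1 = 157·256 + 231 = 40423 = 0x9DE7.

9DE7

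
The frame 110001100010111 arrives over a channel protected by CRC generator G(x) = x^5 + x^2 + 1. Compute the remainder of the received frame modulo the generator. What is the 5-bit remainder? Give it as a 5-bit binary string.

00001

Modulo-2 division of 110001100010111 by 100101:
  pos 0: 110001 XOR 100101 = 010100
  pos 1: 101001 XOR 100101 = 001100
  pos 3: 110000 XOR 100101 = 010101
  pos 4: 101010 XOR 100101 = 001111
  pos 6: 111110 XOR 100101 = 011011
  pos 7: 110111 XOR 100101 = 010010
  pos 8: 100101 XOR 100101 = 000000
Remainder = 00001 (nonzero — an error is detected).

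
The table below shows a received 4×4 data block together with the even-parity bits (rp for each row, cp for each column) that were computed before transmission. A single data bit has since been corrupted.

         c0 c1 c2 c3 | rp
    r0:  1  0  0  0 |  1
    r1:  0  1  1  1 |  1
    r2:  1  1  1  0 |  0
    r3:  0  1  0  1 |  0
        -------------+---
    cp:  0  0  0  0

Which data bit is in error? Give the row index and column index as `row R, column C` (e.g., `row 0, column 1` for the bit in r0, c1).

row 2, column 1

Recompute each row's even parity and compare to rp:
  r0: data parity 1, sent rp 1 → ok
  r1: data parity 1, sent rp 1 → ok
  r2: data parity 1, sent rp 0 → mismatch
  r3: data parity 0, sent rp 0 → ok
Recompute each column's even parity and compare to cp:
  c0: data parity 0, sent cp 0 → ok
  c1: data parity 1, sent cp 0 → mismatch
  c2: data parity 0, sent cp 0 → ok
  c3: data parity 0, sent cp 0 → ok
Exactly one row (r2) and one column (c1) fail → the flipped bit is at their intersection.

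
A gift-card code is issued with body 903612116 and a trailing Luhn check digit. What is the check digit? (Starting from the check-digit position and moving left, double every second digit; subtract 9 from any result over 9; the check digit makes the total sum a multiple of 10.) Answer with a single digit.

9

Partial digits right→left: 6 1 1 2 1 6 3 0 9
Double every second digit counting from the check-digit position (so the 1st, 3rd, 5th, ... of the partial from the right).
  doubled (with −9 where >9): 3 2 2 6 9 → sum 22
  kept as-is: 1 2 6 0 → sum 9
Total = 22 + 9 = 31.
Check digit = (10 − (31 mod 10)) mod 10 = 9.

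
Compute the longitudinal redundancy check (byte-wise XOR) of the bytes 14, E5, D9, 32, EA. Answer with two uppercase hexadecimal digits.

F0

XOR the bytes together:
  start with 0x14
  0x14 ⊕ 0xE5 = 0xF1
  0xF1 ⊕ 0xD9 = 0x28
  0x28 ⊕ 0x32 = 0x1A
  0x1A ⊕ 0xEA = 0xF0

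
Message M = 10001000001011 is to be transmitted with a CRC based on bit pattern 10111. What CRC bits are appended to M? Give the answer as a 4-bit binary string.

1011

Append 4 zeros: 100010000010110000. Divide by 10111 (XOR where the leading bit is 1):
  pos 0: 10001 XOR 10111 = 00110
  pos 2: 11000 XOR 10111 = 01111
  pos 3: 11110 XOR 10111 = 01001
  pos 4: 10010 XOR 10111 = 00101
  pos 6: 10101 XOR 10111 = 00010
  pos 9: 10011 XOR 10111 = 00100
  pos 11: 10000 XOR 10111 = 00111
  pos 13: 11100 XOR 10111 = 01011
Remainder (last 4 bits) = 1011. This is the CRC / FCS.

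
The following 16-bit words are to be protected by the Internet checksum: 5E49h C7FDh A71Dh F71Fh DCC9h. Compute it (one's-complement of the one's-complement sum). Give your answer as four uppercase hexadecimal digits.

5EB1

One's-complement addition (fold any carry out of bit 15 back into bit 0):
  0x5E49 + 0xC7FD = 0x12646 → wrap carry → 0x2647
  0x2647 + 0xA71D = 0x0CD64
  0xCD64 + 0xF71F = 0x1C483 → wrap carry → 0xC484
  0xC484 + 0xDCC9 = 0x1A14D → wrap carry → 0xA14E
One's-complement sum = 0xA14E.
Checksum = ~0xA14E & 0xFFFF = 0x5EB1.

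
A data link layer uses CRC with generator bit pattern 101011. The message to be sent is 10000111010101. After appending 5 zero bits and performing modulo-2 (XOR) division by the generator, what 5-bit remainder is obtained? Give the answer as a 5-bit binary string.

Append 5 zeros: 1000011101010100000. Divide by 101011 (XOR where the leading bit is 1):
  pos 0: 100001 XOR 101011 = 001010
  pos 2: 101011 XOR 101011 = 000000
  pos 9: 101010 XOR 101011 = 000001
Remainder (last 5 bits) = 10000. This is the CRC / FCS.

10000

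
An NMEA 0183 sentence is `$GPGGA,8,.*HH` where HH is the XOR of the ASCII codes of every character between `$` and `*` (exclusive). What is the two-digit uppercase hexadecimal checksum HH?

40

XOR the ASCII codes of the payload characters:
  'G' = 0x47 → acc = 0x47
  'P' = 0x50 → acc = 0x17
  'G' = 0x47 → acc = 0x50
  'G' = 0x47 → acc = 0x17
  'A' = 0x41 → acc = 0x56
  ',' = 0x2C → acc = 0x7A
  '8' = 0x38 → acc = 0x42
  ',' = 0x2C → acc = 0x6E
  '.' = 0x2E → acc = 0x40
Checksum = 0x40.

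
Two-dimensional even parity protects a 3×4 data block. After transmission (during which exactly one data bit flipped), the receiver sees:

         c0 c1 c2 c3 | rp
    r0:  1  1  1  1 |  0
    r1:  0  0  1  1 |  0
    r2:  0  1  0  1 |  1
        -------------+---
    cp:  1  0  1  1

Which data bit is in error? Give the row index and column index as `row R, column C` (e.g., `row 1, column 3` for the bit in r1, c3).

Recompute each row's even parity and compare to rp:
  r0: data parity 0, sent rp 0 → ok
  r1: data parity 0, sent rp 0 → ok
  r2: data parity 0, sent rp 1 → mismatch
Recompute each column's even parity and compare to cp:
  c0: data parity 1, sent cp 1 → ok
  c1: data parity 0, sent cp 0 → ok
  c2: data parity 0, sent cp 1 → mismatch
  c3: data parity 1, sent cp 1 → ok
Exactly one row (r2) and one column (c2) fail → the flipped bit is at their intersection.

row 2, column 2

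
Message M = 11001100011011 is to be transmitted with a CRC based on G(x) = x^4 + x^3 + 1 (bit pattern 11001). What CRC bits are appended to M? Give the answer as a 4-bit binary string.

1000

Append 4 zeros: 110011000110110000. Divide by 11001 (XOR where the leading bit is 1):
  pos 0: 11001 XOR 11001 = 00000
  pos 5: 10001 XOR 11001 = 01000
  pos 6: 10001 XOR 11001 = 01000
  pos 7: 10000 XOR 11001 = 01001
  pos 8: 10011 XOR 11001 = 01010
  pos 9: 10101 XOR 11001 = 01100
  pos 10: 11000 XOR 11001 = 00001
Remainder (last 4 bits) = 1000. This is the CRC / FCS.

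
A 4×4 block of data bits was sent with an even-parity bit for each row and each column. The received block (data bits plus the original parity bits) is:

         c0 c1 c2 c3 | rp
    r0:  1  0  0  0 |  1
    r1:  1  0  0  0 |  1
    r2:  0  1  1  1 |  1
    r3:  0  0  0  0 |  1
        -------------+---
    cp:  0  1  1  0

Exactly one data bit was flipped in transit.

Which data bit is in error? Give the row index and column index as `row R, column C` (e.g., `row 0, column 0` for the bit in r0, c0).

Recompute each row's even parity and compare to rp:
  r0: data parity 1, sent rp 1 → ok
  r1: data parity 1, sent rp 1 → ok
  r2: data parity 1, sent rp 1 → ok
  r3: data parity 0, sent rp 1 → mismatch
Recompute each column's even parity and compare to cp:
  c0: data parity 0, sent cp 0 → ok
  c1: data parity 1, sent cp 1 → ok
  c2: data parity 1, sent cp 1 → ok
  c3: data parity 1, sent cp 0 → mismatch
Exactly one row (r3) and one column (c3) fail → the flipped bit is at their intersection.

row 3, column 3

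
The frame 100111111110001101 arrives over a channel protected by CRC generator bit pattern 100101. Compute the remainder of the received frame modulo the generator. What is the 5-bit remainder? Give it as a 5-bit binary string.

00100

Modulo-2 division of 100111111110001101 by 100101:
  pos 0: 100111 XOR 100101 = 000010
  pos 4: 101111 XOR 100101 = 001010
  pos 6: 101010 XOR 100101 = 001111
  pos 8: 111100 XOR 100101 = 011001
  pos 9: 110011 XOR 100101 = 010110
  pos 10: 101101 XOR 100101 = 001000
  pos 12: 100001 XOR 100101 = 000100
Remainder = 00100 (nonzero — an error is detected).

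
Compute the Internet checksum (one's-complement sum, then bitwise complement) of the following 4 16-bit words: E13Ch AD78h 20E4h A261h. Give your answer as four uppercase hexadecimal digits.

AE04

One's-complement addition (fold any carry out of bit 15 back into bit 0):
  0xE13C + 0xAD78 = 0x18EB4 → wrap carry → 0x8EB5
  0x8EB5 + 0x20E4 = 0x0AF99
  0xAF99 + 0xA261 = 0x151FA → wrap carry → 0x51FB
One's-complement sum = 0x51FB.
Checksum = ~0x51FB & 0xFFFF = 0xAE04.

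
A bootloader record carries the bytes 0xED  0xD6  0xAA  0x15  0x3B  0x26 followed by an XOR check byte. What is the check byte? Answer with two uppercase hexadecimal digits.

XOR the bytes together:
  start with 0xED
  0xED ⊕ 0xD6 = 0x3B
  0x3B ⊕ 0xAA = 0x91
  0x91 ⊕ 0x15 = 0x84
  0x84 ⊕ 0x3B = 0xBF
  0xBF ⊕ 0x26 = 0x99

99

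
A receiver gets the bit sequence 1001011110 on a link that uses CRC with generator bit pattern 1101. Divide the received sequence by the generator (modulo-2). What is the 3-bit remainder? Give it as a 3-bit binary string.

110

Modulo-2 division of 1001011110 by 1101:
  pos 0: 1001 XOR 1101 = 0100
  pos 1: 1000 XOR 1101 = 0101
  pos 2: 1011 XOR 1101 = 0110
  pos 3: 1101 XOR 1101 = 0000
Remainder = 110 (nonzero — an error is detected).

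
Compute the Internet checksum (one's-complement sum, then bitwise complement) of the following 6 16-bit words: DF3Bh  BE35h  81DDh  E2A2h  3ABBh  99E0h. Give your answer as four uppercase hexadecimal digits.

2972

One's-complement addition (fold any carry out of bit 15 back into bit 0):
  0xDF3B + 0xBE35 = 0x19D70 → wrap carry → 0x9D71
  0x9D71 + 0x81DD = 0x11F4E → wrap carry → 0x1F4F
  0x1F4F + 0xE2A2 = 0x101F1 → wrap carry → 0x01F2
  0x01F2 + 0x3ABB = 0x03CAD
  0x3CAD + 0x99E0 = 0x0D68D
One's-complement sum = 0xD68D.
Checksum = ~0xD68D & 0xFFFF = 0x2972.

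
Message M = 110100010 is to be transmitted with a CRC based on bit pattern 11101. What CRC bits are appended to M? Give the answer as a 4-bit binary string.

1001

Append 4 zeros: 1101000100000. Divide by 11101 (XOR where the leading bit is 1):
  pos 0: 11010 XOR 11101 = 00111
  pos 2: 11100 XOR 11101 = 00001
  pos 6: 11000 XOR 11101 = 00101
  pos 8: 10100 XOR 11101 = 01001
Remainder (last 4 bits) = 1001. This is the CRC / FCS.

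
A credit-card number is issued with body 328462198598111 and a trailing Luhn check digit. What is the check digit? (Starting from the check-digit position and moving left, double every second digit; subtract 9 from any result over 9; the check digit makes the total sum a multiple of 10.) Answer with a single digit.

1

Partial digits right→left: 1 1 1 8 9 5 8 9 1 2 6 4 8 2 3
Double every second digit counting from the check-digit position (so the 1st, 3rd, 5th, ... of the partial from the right).
  doubled (with −9 where >9): 2 2 9 7 2 3 7 6 → sum 38
  kept as-is: 1 8 5 9 2 4 2 → sum 31
Total = 38 + 31 = 69.
Check digit = (10 − (69 mod 10)) mod 10 = 1.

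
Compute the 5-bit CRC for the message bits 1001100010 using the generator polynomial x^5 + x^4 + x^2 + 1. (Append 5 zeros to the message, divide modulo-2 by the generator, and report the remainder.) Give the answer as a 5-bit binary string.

01100

Append 5 zeros: 100110001000000. Divide by 110101 (XOR where the leading bit is 1):
  pos 0: 100110 XOR 110101 = 010011
  pos 1: 100110 XOR 110101 = 010011
  pos 2: 100110 XOR 110101 = 010011
  pos 3: 100111 XOR 110101 = 010010
  pos 4: 100100 XOR 110101 = 010001
  pos 5: 100010 XOR 110101 = 010111
  pos 6: 101110 XOR 110101 = 011011
  pos 7: 110110 XOR 110101 = 000011
Remainder (last 5 bits) = 01100. This is the CRC / FCS.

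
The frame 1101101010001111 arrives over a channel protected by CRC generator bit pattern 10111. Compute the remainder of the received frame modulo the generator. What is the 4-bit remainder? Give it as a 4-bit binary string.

Modulo-2 division of 1101101010001111 by 10111:
  pos 0: 11011 XOR 10111 = 01100
  pos 1: 11000 XOR 10111 = 01111
  pos 2: 11111 XOR 10111 = 01000
  pos 3: 10000 XOR 10111 = 00111
  pos 5: 11110 XOR 10111 = 01001
  pos 6: 10010 XOR 10111 = 00101
  pos 8: 10101 XOR 10111 = 00010
  pos 11: 10111 XOR 10111 = 00000
Remainder = 0000 (zero — the frame passes the CRC check).

0000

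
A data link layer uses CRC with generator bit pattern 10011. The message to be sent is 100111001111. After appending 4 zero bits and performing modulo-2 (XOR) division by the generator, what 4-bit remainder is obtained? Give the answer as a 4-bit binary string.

0101

Append 4 zeros: 1001110011110000. Divide by 10011 (XOR where the leading bit is 1):
  pos 0: 10011 XOR 10011 = 00000
  pos 5: 10011 XOR 10011 = 00000
  pos 10: 11000 XOR 10011 = 01011
  pos 11: 10110 XOR 10011 = 00101
Remainder (last 4 bits) = 0101. This is the CRC / FCS.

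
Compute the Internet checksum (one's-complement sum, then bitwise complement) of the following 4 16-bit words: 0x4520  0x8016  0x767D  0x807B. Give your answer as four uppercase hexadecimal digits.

One's-complement addition (fold any carry out of bit 15 back into bit 0):
  0x4520 + 0x8016 = 0x0C536
  0xC536 + 0x767D = 0x13BB3 → wrap carry → 0x3BB4
  0x3BB4 + 0x807B = 0x0BC2F
One's-complement sum = 0xBC2F.
Checksum = ~0xBC2F & 0xFFFF = 0x43D0.

43D0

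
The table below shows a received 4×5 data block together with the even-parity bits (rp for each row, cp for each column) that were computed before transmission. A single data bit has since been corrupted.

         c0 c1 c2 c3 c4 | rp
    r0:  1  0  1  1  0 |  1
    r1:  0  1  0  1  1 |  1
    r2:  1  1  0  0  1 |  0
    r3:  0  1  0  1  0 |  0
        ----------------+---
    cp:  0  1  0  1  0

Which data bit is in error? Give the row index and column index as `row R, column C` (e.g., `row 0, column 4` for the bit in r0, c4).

Recompute each row's even parity and compare to rp:
  r0: data parity 1, sent rp 1 → ok
  r1: data parity 1, sent rp 1 → ok
  r2: data parity 1, sent rp 0 → mismatch
  r3: data parity 0, sent rp 0 → ok
Recompute each column's even parity and compare to cp:
  c0: data parity 0, sent cp 0 → ok
  c1: data parity 1, sent cp 1 → ok
  c2: data parity 1, sent cp 0 → mismatch
  c3: data parity 1, sent cp 1 → ok
  c4: data parity 0, sent cp 0 → ok
Exactly one row (r2) and one column (c2) fail → the flipped bit is at their intersection.

row 2, column 2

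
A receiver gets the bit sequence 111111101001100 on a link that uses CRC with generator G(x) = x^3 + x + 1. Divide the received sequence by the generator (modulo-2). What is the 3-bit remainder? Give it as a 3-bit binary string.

Modulo-2 division of 111111101001100 by 1011:
  pos 0: 1111 XOR 1011 = 0100
  pos 1: 1001 XOR 1011 = 0010
  pos 3: 1011 XOR 1011 = 0000
  pos 8: 1001 XOR 1011 = 0010
  pos 10: 1010 XOR 1011 = 0001
Remainder = 010 (nonzero — an error is detected).

010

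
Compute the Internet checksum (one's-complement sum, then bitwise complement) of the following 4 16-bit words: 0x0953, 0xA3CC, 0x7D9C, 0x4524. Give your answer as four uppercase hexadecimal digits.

One's-complement addition (fold any carry out of bit 15 back into bit 0):
  0x0953 + 0xA3CC = 0x0AD1F
  0xAD1F + 0x7D9C = 0x12ABB → wrap carry → 0x2ABC
  0x2ABC + 0x4524 = 0x06FE0
One's-complement sum = 0x6FE0.
Checksum = ~0x6FE0 & 0xFFFF = 0x901F.

901F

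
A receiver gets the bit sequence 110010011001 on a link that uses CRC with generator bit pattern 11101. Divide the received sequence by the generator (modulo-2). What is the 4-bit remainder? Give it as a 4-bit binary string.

Modulo-2 division of 110010011001 by 11101:
  pos 0: 11001 XOR 11101 = 00100
  pos 2: 10000 XOR 11101 = 01101
  pos 3: 11011 XOR 11101 = 00110
  pos 5: 11010 XOR 11101 = 00111
  pos 7: 11101 XOR 11101 = 00000
Remainder = 0000 (zero — the frame passes the CRC check).

0000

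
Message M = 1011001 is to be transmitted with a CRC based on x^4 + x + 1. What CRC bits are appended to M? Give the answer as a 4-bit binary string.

Append 4 zeros: 10110010000. Divide by 10011 (XOR where the leading bit is 1):
  pos 0: 10110 XOR 10011 = 00101
  pos 2: 10101 XOR 10011 = 00110
  pos 4: 11000 XOR 10011 = 01011
  pos 5: 10110 XOR 10011 = 00101
Remainder (last 4 bits) = 1010. This is the CRC / FCS.

1010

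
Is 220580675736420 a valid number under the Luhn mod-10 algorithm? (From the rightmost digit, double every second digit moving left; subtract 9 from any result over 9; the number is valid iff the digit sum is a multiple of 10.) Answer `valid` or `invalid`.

valid

From the right, keep odd positions and double even positions (subtract 9 from any doubled value over 9):
  doubled (positions 2,4,...): 4 3 5 5 0 1 4 → sum 22
  kept (positions 1,3,...): 0 4 3 5 6 8 0 2 → sum 28
Total = 50.
50 mod 10 = 0, so the number is valid.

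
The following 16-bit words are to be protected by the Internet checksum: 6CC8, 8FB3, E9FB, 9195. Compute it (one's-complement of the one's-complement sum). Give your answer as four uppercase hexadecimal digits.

87F2

One's-complement addition (fold any carry out of bit 15 back into bit 0):
  0x6CC8 + 0x8FB3 = 0x0FC7B
  0xFC7B + 0xE9FB = 0x1E676 → wrap carry → 0xE677
  0xE677 + 0x9195 = 0x1780C → wrap carry → 0x780D
One's-complement sum = 0x780D.
Checksum = ~0x780D & 0xFFFF = 0x87F2.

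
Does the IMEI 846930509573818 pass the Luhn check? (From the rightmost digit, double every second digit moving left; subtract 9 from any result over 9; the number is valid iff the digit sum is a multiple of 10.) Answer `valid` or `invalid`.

From the right, keep odd positions and double even positions (subtract 9 from any doubled value over 9):
  doubled (positions 2,4,...): 2 6 1 0 0 9 8 → sum 26
  kept (positions 1,3,...): 8 8 7 9 5 3 6 8 → sum 54
Total = 80.
80 mod 10 = 0, so the number is valid.

valid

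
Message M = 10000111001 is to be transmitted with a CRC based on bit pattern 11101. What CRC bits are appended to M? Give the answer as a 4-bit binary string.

Append 4 zeros: 100001110010000. Divide by 11101 (XOR where the leading bit is 1):
  pos 0: 10000 XOR 11101 = 01101
  pos 1: 11011 XOR 11101 = 00110
  pos 3: 11011 XOR 11101 = 00110
  pos 5: 11000 XOR 11101 = 00101
  pos 7: 10110 XOR 11101 = 01011
  pos 8: 10110 XOR 11101 = 01011
  pos 9: 10110 XOR 11101 = 01011
  pos 10: 10110 XOR 11101 = 01011
Remainder (last 4 bits) = 1011. This is the CRC / FCS.

1011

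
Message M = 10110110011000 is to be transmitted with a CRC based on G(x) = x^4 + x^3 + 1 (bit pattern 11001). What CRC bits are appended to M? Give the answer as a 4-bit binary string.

Append 4 zeros: 101101100110000000. Divide by 11001 (XOR where the leading bit is 1):
  pos 0: 10110 XOR 11001 = 01111
  pos 1: 11111 XOR 11001 = 00110
  pos 3: 11010 XOR 11001 = 00011
  pos 6: 11011 XOR 11001 = 00010
  pos 9: 10000 XOR 11001 = 01001
  pos 10: 10010 XOR 11001 = 01011
  pos 11: 10110 XOR 11001 = 01111
  pos 12: 11110 XOR 11001 = 00111
Remainder (last 4 bits) = 1110. This is the CRC / FCS.

1110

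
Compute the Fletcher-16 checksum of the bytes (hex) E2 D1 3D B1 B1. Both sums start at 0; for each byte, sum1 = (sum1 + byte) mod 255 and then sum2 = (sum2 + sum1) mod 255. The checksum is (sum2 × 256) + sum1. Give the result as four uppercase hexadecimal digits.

8255

Running sums (mod 255):
  after byte 0 (E2): sum1=226, sum2=226
  after byte 1 (D1): sum1=180, sum2=151
  after byte 2 (3D): sum1=241, sum2=137
  after byte 3 (B1): sum1=163, sum2=45
  after byte 4 (B1): sum1=85, sum2=130
Checksum = sum2·256 + sum1 = 130·256 + 85 = 33365 = 0x8255.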